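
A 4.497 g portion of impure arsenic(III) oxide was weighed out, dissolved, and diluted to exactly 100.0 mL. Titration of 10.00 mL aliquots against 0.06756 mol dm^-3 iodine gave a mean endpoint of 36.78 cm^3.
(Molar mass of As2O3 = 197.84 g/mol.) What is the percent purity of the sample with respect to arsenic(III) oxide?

54.66 %

As2O3 + 2 I2 + 2 H2O → As2O5 + 4 HI
n(I2) per titration = 0.03678 × 0.06756 = 2.485 × 10^-3 mol
From the 1:2 ratio, n(As2O3) in each aliquot = 1/2 × 2.485 × 10^-3 = 1.242 × 10^-3 mol
n(As2O3) in the whole flask = 1.242 × 10^-3 × 100.0/10.00 = 0.01242 mol
mass of As2O3 = 0.01242 × 197.84 = 2.458 g
% As2O3 = 2.458 / 4.497 × 100 = 54.66 %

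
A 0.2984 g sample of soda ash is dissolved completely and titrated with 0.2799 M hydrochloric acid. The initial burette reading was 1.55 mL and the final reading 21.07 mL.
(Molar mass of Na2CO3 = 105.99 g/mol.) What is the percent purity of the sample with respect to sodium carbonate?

Na2CO3 + 2 HCl → 2 NaCl + H2O + CO2
n(HCl) = 0.01952 L × 0.2799 mol/L = 5.464 × 10^-3 mol
From the 1:2 ratio, n(Na2CO3) = 1/2 × 5.464 × 10^-3 = 2.732 × 10^-3 mol
mass of Na2CO3 = 2.732 × 10^-3 × 105.99 g/mol = 0.2895 g
% Na2CO3 = 0.2895 / 0.2984 × 100 = 97.03 %

97.03 %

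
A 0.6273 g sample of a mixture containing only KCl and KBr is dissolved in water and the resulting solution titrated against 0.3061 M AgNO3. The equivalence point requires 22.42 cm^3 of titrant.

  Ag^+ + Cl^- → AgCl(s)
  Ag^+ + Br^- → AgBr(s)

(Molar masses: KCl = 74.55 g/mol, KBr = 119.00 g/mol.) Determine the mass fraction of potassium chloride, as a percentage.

50.63 %

n(AgNO3) = 0.02242 × 0.3061 = 6.863 × 10^-3 mol
Let x = n(KCl), y = n(KBr).
Titrant: 1x + 1y = 6.863 × 10^-3;  mass: 74.55x + 119.00y = 0.6273
Solving, x = 4.260 × 10^-3 mol, y = 2.602 × 10^-3 mol
mass of KCl = 4.260 × 10^-3 × 74.55 = 0.3176 g
% KCl = 0.3176 / 0.6273 × 100 = 50.63 %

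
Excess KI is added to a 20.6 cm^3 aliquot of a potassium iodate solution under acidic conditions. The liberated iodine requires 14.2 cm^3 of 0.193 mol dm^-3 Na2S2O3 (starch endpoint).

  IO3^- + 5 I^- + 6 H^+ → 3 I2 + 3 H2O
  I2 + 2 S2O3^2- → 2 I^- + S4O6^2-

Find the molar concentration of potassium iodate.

n(S2O3^2-) = 0.0142 × 0.193 = 2.74 × 10^-3 mol
n(I2) = n(S2O3^2-)/2 = 1.37 × 10^-3 mol
From the 1:3 ratio, n(IO3^-) in the aliquot = 1/3 × 1.37 × 10^-3 = 4.57 × 10^-4 mol
[IO3^-] = 4.57 × 10^-4 / 0.0206 = 0.0222 mol/L

0.0222 mol/L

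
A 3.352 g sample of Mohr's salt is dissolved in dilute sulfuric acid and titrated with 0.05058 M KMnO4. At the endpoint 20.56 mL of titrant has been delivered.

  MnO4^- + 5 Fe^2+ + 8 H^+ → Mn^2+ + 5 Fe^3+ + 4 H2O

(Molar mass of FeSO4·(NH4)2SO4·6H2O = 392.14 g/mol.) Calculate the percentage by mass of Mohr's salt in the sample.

60.83 %

n(KMnO4) = 0.02056 L × 0.05058 mol/L = 1.040 × 10^-3 mol
From the 5:1 ratio, n(FeSO4·(NH4)2SO4·6H2O) = 5/1 × 1.040 × 10^-3 = 5.200 × 10^-3 mol
mass of FeSO4·(NH4)2SO4·6H2O = 5.200 × 10^-3 × 392.14 g/mol = 2.039 g
% FeSO4·(NH4)2SO4·6H2O = 2.039 / 3.352 × 100 = 60.83 %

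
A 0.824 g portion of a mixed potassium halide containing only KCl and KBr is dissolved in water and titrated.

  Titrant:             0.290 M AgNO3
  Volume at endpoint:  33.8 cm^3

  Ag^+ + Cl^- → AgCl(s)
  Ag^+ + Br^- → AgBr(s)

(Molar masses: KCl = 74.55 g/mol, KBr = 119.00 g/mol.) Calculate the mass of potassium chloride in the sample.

n(AgNO3) = 0.0338 × 0.290 = 9.80 × 10^-3 mol
Let x = n(KCl), y = n(KBr).
Titrant: 1x + 1y = 9.80 × 10^-3;  mass: 74.55x + 119.00y = 0.824
Solving, x = 7.70 × 10^-3 mol, y = 2.10 × 10^-3 mol
mass of KCl = 7.70 × 10^-3 × 74.55 = 0.574 g

0.574 g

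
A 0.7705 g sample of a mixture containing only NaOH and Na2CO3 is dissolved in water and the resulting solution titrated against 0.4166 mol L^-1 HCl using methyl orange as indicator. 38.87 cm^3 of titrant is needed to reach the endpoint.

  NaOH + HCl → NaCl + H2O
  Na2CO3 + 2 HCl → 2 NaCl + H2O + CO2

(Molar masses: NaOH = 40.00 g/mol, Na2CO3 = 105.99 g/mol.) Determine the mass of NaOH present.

0.2698 g

n(HCl) = 0.03887 × 0.4166 = 0.01619 mol
Let x = n(NaOH), y = n(Na2CO3).
Titrant: 1x + 2y = 0.01619;  mass: 40.00x + 105.99y = 0.7705
Solving, x = 6.746 × 10^-3 mol, y = 4.724 × 10^-3 mol
mass of NaOH = 6.746 × 10^-3 × 40.00 = 0.2698 g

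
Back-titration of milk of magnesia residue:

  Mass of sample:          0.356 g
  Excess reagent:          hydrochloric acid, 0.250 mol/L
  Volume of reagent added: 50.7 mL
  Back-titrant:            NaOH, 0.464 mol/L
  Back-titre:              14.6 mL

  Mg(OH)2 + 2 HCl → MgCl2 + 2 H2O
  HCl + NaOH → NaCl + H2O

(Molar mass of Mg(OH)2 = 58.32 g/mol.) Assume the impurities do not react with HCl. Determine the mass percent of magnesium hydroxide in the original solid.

n(HCl) added = 0.0507 × 0.250 = 0.0127 mol
n(NaOH) used in back-titration = 0.0146 × 0.464 = 6.77 × 10^-3 mol
n(HCl) left over = 6.77 × 10^-3 mol (1:1 ratio)
n(HCl) consumed by analyte = 0.0127 − 6.77 × 10^-3 = 5.90 × 10^-3 mol
From the 1:2 ratio, n(Mg(OH)2) = 1/2 × 5.90 × 10^-3 = 2.95 × 10^-3 mol
mass of Mg(OH)2 = 2.95 × 10^-3 × 58.32 = 0.172 g
% Mg(OH)2 = 0.172 / 0.356 × 100 = 48.3 %

48.3 %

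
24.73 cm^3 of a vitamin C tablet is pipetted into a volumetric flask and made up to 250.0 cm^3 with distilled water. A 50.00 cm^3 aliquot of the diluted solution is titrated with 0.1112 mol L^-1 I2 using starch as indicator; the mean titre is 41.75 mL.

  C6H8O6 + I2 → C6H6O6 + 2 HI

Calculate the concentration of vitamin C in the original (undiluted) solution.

n(I2) = 0.04175 × 0.1112 = 4.643 × 10^-3 mol
n(C6H8O6) in the aliquot = 4.643 × 10^-3 mol (1:1 ratio)
[C6H8O6]_dilute = 4.643 × 10^-3 / 0.05000 = 0.09285 mol/L
Dilution factor = 250.0 / 24.73 = 10.11
[C6H8O6]_stock = 0.09285 × 10.11 = 0.9387 mol/L

0.9387 mol/L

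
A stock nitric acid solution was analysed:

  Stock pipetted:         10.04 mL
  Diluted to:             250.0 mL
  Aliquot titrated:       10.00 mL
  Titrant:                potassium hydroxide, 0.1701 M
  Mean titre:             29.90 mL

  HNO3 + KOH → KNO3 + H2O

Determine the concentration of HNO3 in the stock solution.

n(KOH) = 0.02990 × 0.1701 = 5.086 × 10^-3 mol
n(HNO3) in the aliquot = 5.086 × 10^-3 mol (1:1 ratio)
[HNO3]_dilute = 5.086 × 10^-3 / 0.01000 = 0.5086 mol/L
Dilution factor = 250.0 / 10.04 = 24.90
[HNO3]_stock = 0.5086 × 24.90 = 12.66 mol/L

12.66 M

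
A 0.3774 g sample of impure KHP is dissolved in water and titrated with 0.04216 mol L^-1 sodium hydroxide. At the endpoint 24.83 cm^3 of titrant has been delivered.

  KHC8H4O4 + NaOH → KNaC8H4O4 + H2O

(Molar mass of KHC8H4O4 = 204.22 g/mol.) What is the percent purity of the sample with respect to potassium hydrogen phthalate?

n(NaOH) = 0.02483 L × 0.04216 mol/L = 1.047 × 10^-3 mol
n(KHC8H4O4) = 1.047 × 10^-3 mol (1:1 ratio)
mass of KHC8H4O4 = 1.047 × 10^-3 × 204.22 g/mol = 0.2138 g
% KHC8H4O4 = 0.2138 / 0.3774 × 100 = 56.65 %

56.65 %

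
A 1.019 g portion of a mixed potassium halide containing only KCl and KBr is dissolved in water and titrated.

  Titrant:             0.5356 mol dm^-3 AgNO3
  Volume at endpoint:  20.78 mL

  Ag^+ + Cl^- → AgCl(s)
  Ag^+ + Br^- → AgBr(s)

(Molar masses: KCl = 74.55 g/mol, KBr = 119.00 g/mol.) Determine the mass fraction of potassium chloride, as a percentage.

50.27 %

n(AgNO3) = 0.02078 × 0.5356 = 0.01113 mol
Let x = n(KCl), y = n(KBr).
Titrant: 1x + 1y = 0.01113;  mass: 74.55x + 119.00y = 1.019
Solving, x = 6.872 × 10^-3 mol, y = 4.258 × 10^-3 mol
mass of KCl = 6.872 × 10^-3 × 74.55 = 0.5123 g
% KCl = 0.5123 / 1.019 × 100 = 50.27 %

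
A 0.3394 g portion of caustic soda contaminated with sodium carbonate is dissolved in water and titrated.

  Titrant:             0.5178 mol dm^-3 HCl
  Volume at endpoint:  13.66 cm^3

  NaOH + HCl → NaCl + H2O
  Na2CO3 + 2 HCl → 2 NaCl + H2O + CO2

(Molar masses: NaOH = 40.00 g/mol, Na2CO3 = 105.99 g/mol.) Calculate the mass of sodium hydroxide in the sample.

0.1091 g

n(HCl) = 0.01366 × 0.5178 = 7.073 × 10^-3 mol
Let x = n(NaOH), y = n(Na2CO3).
Titrant: 1x + 2y = 7.073 × 10^-3;  mass: 40.00x + 105.99y = 0.3394
Solving, x = 2.727 × 10^-3 mol, y = 2.173 × 10^-3 mol
mass of NaOH = 2.727 × 10^-3 × 40.00 = 0.1091 g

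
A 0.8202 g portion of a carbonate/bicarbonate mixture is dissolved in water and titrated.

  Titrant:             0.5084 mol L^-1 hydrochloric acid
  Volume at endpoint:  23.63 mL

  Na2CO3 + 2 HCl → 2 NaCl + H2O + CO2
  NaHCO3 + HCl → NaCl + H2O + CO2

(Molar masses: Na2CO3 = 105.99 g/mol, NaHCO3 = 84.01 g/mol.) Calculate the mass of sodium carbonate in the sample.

0.3230 g

n(HCl) = 0.02363 × 0.5084 = 0.01201 mol
Let x = n(Na2CO3), y = n(NaHCO3).
Titrant: 2x + 1y = 0.01201;  mass: 105.99x + 84.01y = 0.8202
Solving, x = 3.048 × 10^-3 mol, y = 5.918 × 10^-3 mol
mass of Na2CO3 = 3.048 × 10^-3 × 105.99 = 0.3230 g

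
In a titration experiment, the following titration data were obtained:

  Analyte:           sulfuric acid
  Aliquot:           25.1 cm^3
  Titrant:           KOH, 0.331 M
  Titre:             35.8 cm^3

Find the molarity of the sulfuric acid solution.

0.236 M

H2SO4 + 2 KOH → K2SO4 + 2 H2O
n(KOH) = 0.0358 L × 0.331 mol/L = 0.0118 mol
From the 1:2 mole ratio, n(H2SO4) = 1/2 × 0.0118 = 5.92 × 10^-3 mol
[H2SO4] = 5.92 × 10^-3 mol / 0.0251 L = 0.236 mol/L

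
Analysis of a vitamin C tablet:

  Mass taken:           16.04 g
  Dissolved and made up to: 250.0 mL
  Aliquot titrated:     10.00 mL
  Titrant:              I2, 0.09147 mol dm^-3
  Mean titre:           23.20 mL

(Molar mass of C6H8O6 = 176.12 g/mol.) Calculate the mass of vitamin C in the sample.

C6H8O6 + I2 → C6H6O6 + 2 HI
n(I2) per titration = 0.02320 × 0.09147 = 2.122 × 10^-3 mol
n(C6H8O6) in each aliquot = 2.122 × 10^-3 mol (1:1 ratio)
n(C6H8O6) in the whole flask = 2.122 × 10^-3 × 250.0/10.00 = 0.05305 mol
mass of C6H8O6 = 0.05305 × 176.12 = 9.344 g

9.344 g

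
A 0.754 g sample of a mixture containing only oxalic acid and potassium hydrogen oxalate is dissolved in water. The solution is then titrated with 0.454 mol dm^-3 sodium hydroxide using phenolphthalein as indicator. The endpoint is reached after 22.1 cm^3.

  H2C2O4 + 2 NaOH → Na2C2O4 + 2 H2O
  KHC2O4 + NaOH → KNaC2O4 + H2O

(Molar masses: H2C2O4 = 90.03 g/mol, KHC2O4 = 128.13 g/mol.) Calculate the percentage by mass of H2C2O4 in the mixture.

38.2 %

n(NaOH) = 0.0221 × 0.454 = 0.0100 mol
Let x = n(H2C2O4), y = n(KHC2O4).
Titrant: 2x + 1y = 0.0100;  mass: 90.03x + 128.13y = 0.754
Solving, x = 3.20 × 10^-3 mol, y = 3.64 × 10^-3 mol
mass of H2C2O4 = 3.20 × 10^-3 × 90.03 = 0.288 g
% H2C2O4 = 0.288 / 0.754 × 100 = 38.2 %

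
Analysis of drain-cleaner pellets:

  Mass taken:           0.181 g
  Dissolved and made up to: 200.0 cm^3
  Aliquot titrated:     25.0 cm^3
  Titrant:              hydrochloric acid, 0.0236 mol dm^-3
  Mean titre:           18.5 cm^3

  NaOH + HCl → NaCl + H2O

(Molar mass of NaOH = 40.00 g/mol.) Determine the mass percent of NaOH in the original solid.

77.2 %

n(HCl) per titration = 0.0185 × 0.0236 = 4.37 × 10^-4 mol
n(NaOH) in each aliquot = 4.37 × 10^-4 mol (1:1 ratio)
n(NaOH) in the whole flask = 4.37 × 10^-4 × 200.0/25.0 = 3.49 × 10^-3 mol
mass of NaOH = 3.49 × 10^-3 × 40.00 = 0.140 g
% NaOH = 0.140 / 0.181 × 100 = 77.2 %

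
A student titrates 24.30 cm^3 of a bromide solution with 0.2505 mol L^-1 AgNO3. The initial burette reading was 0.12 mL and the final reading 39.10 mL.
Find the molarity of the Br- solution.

0.4018 mol/L

Ag^+ + Br^- → AgBr(s)
n(AgNO3) = 0.03898 L × 0.2505 mol/L = 9.764 × 10^-3 mol
n(Br-) = 9.764 × 10^-3 mol (1:1 mole ratio)
[Br-] = 9.764 × 10^-3 mol / 0.02430 L = 0.4018 mol/L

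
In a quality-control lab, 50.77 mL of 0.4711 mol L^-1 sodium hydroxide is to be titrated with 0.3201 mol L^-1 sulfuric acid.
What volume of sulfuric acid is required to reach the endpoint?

37.36 mL

2 NaOH + H2SO4 → Na2SO4 + 2 H2O
n(NaOH) = 0.05077 L × 0.4711 mol/L = 0.02392 mol
From the 1:2 stoichiometry, n(H2SO4) = 1/2 × 0.02392 = 0.01196 mol
V(H2SO4) = 0.01196 mol / 0.3201 mol/L = 0.03736 L = 37.36 mL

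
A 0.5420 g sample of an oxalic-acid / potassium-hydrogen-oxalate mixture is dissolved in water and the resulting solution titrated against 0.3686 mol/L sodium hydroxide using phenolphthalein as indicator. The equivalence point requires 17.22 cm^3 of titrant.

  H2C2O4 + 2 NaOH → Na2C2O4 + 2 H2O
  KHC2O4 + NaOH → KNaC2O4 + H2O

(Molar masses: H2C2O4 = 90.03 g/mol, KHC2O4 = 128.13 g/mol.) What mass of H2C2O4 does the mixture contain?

0.1469 g

n(NaOH) = 0.01722 × 0.3686 = 6.347 × 10^-3 mol
Let x = n(H2C2O4), y = n(KHC2O4).
Titrant: 2x + 1y = 6.347 × 10^-3;  mass: 90.03x + 128.13y = 0.5420
Solving, x = 1.632 × 10^-3 mol, y = 3.083 × 10^-3 mol
mass of H2C2O4 = 1.632 × 10^-3 × 90.03 = 0.1469 g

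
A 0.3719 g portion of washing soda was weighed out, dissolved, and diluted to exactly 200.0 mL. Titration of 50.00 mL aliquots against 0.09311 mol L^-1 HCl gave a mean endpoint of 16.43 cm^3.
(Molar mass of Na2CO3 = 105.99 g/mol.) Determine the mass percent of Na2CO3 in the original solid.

87.20 %

Na2CO3 + 2 HCl → 2 NaCl + H2O + CO2
n(HCl) per titration = 0.01643 × 0.09311 = 1.530 × 10^-3 mol
From the 1:2 ratio, n(Na2CO3) in each aliquot = 1/2 × 1.530 × 10^-3 = 7.649 × 10^-4 mol
n(Na2CO3) in the whole flask = 7.649 × 10^-4 × 200.0/50.00 = 3.060 × 10^-3 mol
mass of Na2CO3 = 3.060 × 10^-3 × 105.99 = 0.3243 g
% Na2CO3 = 0.3243 / 0.3719 × 100 = 87.20 %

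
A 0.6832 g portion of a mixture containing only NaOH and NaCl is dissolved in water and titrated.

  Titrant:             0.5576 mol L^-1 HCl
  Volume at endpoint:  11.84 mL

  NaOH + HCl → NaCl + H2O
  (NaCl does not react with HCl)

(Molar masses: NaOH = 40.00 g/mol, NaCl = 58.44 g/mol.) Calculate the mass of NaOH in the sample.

0.2641 g

n(HCl) = 0.01184 × 0.5576 = 6.602 × 10^-3 mol
Let x = n(NaOH), y = n(NaCl).
Titrant: 1x = 6.602 × 10^-3;  mass: 40.00x + 58.44y = 0.6832
Solving, x = 6.602 × 10^-3 mol, y = 7.172 × 10^-3 mol
mass of NaOH = 6.602 × 10^-3 × 40.00 = 0.2641 g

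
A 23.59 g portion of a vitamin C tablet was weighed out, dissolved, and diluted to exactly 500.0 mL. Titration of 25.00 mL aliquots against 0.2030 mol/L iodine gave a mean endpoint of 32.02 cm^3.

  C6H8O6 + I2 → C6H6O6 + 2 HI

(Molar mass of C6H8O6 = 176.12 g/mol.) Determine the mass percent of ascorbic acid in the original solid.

97.06 %

n(I2) per titration = 0.03202 × 0.2030 = 6.500 × 10^-3 mol
n(C6H8O6) in each aliquot = 6.500 × 10^-3 mol (1:1 ratio)
n(C6H8O6) in the whole flask = 6.500 × 10^-3 × 500.0/25.00 = 0.1300 mol
mass of C6H8O6 = 0.1300 × 176.12 = 22.90 g
% C6H8O6 = 22.90 / 23.59 × 100 = 97.06 %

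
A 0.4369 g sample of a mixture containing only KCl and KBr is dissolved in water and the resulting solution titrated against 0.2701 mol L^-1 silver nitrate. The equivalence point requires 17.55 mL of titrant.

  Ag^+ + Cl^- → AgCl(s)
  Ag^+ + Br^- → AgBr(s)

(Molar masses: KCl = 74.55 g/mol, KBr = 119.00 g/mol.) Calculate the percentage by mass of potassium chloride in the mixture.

48.83 %

n(AgNO3) = 0.01755 × 0.2701 = 4.740 × 10^-3 mol
Let x = n(KCl), y = n(KBr).
Titrant: 1x + 1y = 4.740 × 10^-3;  mass: 74.55x + 119.00y = 0.4369
Solving, x = 2.861 × 10^-3 mol, y = 1.879 × 10^-3 mol
mass of KCl = 2.861 × 10^-3 × 74.55 = 0.2133 g
% KCl = 0.2133 / 0.4369 × 100 = 48.83 %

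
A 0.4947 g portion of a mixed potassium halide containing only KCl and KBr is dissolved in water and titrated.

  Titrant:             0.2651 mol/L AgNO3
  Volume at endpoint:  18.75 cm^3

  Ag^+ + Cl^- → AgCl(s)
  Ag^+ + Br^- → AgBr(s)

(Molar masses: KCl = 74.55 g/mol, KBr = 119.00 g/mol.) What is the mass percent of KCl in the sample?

n(AgNO3) = 0.01875 × 0.2651 = 4.971 × 10^-3 mol
Let x = n(KCl), y = n(KBr).
Titrant: 1x + 1y = 4.971 × 10^-3;  mass: 74.55x + 119.00y = 0.4947
Solving, x = 2.178 × 10^-3 mol, y = 2.793 × 10^-3 mol
mass of KCl = 2.178 × 10^-3 × 74.55 = 0.1624 g
% KCl = 0.1624 / 0.4947 × 100 = 32.82 %

32.82 %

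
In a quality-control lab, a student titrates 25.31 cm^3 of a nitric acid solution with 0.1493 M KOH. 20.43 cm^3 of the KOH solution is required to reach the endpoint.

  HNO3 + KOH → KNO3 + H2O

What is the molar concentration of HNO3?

0.1205 M

n(KOH) = 0.02043 L × 0.1493 mol/L = 3.050 × 10^-3 mol
n(HNO3) = 3.050 × 10^-3 mol (1:1 mole ratio)
[HNO3] = 3.050 × 10^-3 mol / 0.02531 L = 0.1205 mol/L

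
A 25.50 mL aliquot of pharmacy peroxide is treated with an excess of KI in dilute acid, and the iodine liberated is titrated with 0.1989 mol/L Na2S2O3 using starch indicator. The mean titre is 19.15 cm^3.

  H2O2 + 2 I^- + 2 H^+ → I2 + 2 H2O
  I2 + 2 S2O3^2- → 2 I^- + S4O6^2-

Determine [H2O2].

0.07468 mol/L

n(S2O3^2-) = 0.01915 × 0.1989 = 3.809 × 10^-3 mol
n(I2) = n(S2O3^2-)/2 = 1.904 × 10^-3 mol
n(H2O2) in the aliquot = 1.904 × 10^-3 mol (1:1 ratio)
[H2O2] = 1.904 × 10^-3 / 0.02550 = 0.07468 mol/L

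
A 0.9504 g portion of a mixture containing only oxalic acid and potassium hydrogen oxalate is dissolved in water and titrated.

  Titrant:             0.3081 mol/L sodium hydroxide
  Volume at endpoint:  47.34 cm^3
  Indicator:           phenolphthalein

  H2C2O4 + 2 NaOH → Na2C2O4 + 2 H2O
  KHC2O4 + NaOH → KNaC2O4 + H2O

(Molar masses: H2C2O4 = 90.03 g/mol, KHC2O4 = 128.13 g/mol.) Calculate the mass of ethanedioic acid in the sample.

0.4974 g

n(NaOH) = 0.04734 × 0.3081 = 0.01459 mol
Let x = n(H2C2O4), y = n(KHC2O4).
Titrant: 2x + 1y = 0.01459;  mass: 90.03x + 128.13y = 0.9504
Solving, x = 5.525 × 10^-3 mol, y = 3.535 × 10^-3 mol
mass of H2C2O4 = 5.525 × 10^-3 × 90.03 = 0.4974 g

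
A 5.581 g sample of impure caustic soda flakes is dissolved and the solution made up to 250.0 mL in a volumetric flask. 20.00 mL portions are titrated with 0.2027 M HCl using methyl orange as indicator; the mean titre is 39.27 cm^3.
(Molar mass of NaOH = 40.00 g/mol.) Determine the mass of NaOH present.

NaOH + HCl → NaCl + H2O
n(HCl) per titration = 0.03927 × 0.2027 = 7.960 × 10^-3 mol
n(NaOH) in each aliquot = 7.960 × 10^-3 mol (1:1 ratio)
n(NaOH) in the whole flask = 7.960 × 10^-3 × 250.0/20.00 = 0.09950 mol
mass of NaOH = 0.09950 × 40.00 = 3.980 g

3.980 g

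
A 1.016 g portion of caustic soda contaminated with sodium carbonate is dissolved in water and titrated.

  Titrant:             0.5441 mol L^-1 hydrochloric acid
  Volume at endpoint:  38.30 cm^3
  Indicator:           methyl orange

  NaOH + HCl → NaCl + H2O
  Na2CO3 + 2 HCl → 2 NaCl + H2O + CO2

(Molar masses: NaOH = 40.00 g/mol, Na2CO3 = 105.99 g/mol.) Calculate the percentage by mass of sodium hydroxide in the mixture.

26.77 %

n(HCl) = 0.03830 × 0.5441 = 0.02084 mol
Let x = n(NaOH), y = n(Na2CO3).
Titrant: 1x + 2y = 0.02084;  mass: 40.00x + 105.99y = 1.016
Solving, x = 6.800 × 10^-3 mol, y = 7.020 × 10^-3 mol
mass of NaOH = 6.800 × 10^-3 × 40.00 = 0.2720 g
% NaOH = 0.2720 / 1.016 × 100 = 26.77 %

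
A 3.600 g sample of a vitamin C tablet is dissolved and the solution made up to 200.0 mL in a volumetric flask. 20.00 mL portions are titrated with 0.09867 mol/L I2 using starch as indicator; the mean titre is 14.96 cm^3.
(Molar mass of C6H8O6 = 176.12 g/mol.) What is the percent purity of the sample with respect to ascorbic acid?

72.21 %

C6H8O6 + I2 → C6H6O6 + 2 HI
n(I2) per titration = 0.01496 × 0.09867 = 1.476 × 10^-3 mol
n(C6H8O6) in each aliquot = 1.476 × 10^-3 mol (1:1 ratio)
n(C6H8O6) in the whole flask = 1.476 × 10^-3 × 200.0/20.00 = 0.01476 mol
mass of C6H8O6 = 0.01476 × 176.12 = 2.600 g
% C6H8O6 = 2.600 / 3.600 × 100 = 72.21 %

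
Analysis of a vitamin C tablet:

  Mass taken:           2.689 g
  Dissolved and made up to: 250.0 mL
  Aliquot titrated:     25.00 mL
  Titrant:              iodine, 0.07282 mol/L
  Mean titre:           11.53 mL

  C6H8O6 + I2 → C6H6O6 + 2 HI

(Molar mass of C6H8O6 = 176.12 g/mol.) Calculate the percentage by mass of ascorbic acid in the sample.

54.99 %

n(I2) per titration = 0.01153 × 0.07282 = 8.396 × 10^-4 mol
n(C6H8O6) in each aliquot = 8.396 × 10^-4 mol (1:1 ratio)
n(C6H8O6) in the whole flask = 8.396 × 10^-4 × 250.0/25.00 = 8.396 × 10^-3 mol
mass of C6H8O6 = 8.396 × 10^-3 × 176.12 = 1.479 g
% C6H8O6 = 1.479 / 2.689 × 100 = 54.99 %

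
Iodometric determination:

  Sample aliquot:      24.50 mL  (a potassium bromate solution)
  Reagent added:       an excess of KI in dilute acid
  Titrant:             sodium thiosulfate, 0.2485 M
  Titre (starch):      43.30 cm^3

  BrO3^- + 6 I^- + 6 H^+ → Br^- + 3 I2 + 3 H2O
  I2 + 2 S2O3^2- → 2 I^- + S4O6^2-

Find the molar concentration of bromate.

0.07320 M

n(S2O3^2-) = 0.04330 × 0.2485 = 0.01076 mol
n(I2) = n(S2O3^2-)/2 = 5.380 × 10^-3 mol
From the 1:3 ratio, n(BrO3^-) in the aliquot = 1/3 × 5.380 × 10^-3 = 1.793 × 10^-3 mol
[BrO3^-] = 1.793 × 10^-3 / 0.02450 = 0.07320 mol/L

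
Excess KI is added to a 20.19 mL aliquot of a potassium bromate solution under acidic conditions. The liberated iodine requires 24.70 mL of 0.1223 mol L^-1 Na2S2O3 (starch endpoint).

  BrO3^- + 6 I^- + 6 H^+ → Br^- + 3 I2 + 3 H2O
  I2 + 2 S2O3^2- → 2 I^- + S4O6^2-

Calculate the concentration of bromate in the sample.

n(S2O3^2-) = 0.02470 × 0.1223 = 3.021 × 10^-3 mol
n(I2) = n(S2O3^2-)/2 = 1.510 × 10^-3 mol
From the 1:3 ratio, n(BrO3^-) in the aliquot = 1/3 × 1.510 × 10^-3 = 5.035 × 10^-4 mol
[BrO3^-] = 5.035 × 10^-4 / 0.02019 = 0.02494 mol/L

0.02494 mol/L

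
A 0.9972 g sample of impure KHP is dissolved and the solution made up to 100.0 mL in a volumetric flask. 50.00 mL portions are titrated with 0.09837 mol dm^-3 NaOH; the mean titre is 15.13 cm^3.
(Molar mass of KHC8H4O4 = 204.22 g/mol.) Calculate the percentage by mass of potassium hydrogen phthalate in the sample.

KHC8H4O4 + NaOH → KNaC8H4O4 + H2O
n(NaOH) per titration = 0.01513 × 0.09837 = 1.488 × 10^-3 mol
n(KHC8H4O4) in each aliquot = 1.488 × 10^-3 mol (1:1 ratio)
n(KHC8H4O4) in the whole flask = 1.488 × 10^-3 × 100.0/50.00 = 2.977 × 10^-3 mol
mass of KHC8H4O4 = 2.977 × 10^-3 × 204.22 = 0.6079 g
% KHC8H4O4 = 0.6079 / 0.9972 × 100 = 60.96 %

60.96 %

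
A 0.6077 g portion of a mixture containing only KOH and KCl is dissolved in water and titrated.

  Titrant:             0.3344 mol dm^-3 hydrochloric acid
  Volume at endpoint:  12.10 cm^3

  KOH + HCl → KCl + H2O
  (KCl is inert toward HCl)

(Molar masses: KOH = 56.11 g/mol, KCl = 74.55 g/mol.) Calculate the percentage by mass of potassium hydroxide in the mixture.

n(HCl) = 0.01210 × 0.3344 = 4.046 × 10^-3 mol
Let x = n(KOH), y = n(KCl).
Titrant: 1x = 4.046 × 10^-3;  mass: 56.11x + 74.55y = 0.6077
Solving, x = 4.046 × 10^-3 mol, y = 5.106 × 10^-3 mol
mass of KOH = 4.046 × 10^-3 × 56.11 = 0.2270 g
% KOH = 0.2270 / 0.6077 × 100 = 37.36 %

37.36 %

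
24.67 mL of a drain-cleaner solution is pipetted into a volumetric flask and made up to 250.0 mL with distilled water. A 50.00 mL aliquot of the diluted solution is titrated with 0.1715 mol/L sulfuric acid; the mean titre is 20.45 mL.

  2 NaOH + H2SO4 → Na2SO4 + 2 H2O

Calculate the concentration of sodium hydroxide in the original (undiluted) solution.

1.422 mol/L

n(H2SO4) = 0.02045 × 0.1715 = 3.507 × 10^-3 mol
From the 2:1 ratio, n(NaOH) in the aliquot = 2/1 × 3.507 × 10^-3 = 7.014 × 10^-3 mol
[NaOH]_dilute = 7.014 × 10^-3 / 0.05000 = 0.1403 mol/L
Dilution factor = 250.0 / 24.67 = 10.13
[NaOH]_stock = 0.1403 × 10.13 = 1.422 mol/L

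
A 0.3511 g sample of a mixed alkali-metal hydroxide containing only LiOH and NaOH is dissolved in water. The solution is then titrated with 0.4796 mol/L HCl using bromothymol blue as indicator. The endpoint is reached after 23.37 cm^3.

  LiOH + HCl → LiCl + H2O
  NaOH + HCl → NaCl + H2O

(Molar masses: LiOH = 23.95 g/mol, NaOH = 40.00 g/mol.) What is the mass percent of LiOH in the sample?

41.32 %

n(HCl) = 0.02337 × 0.4796 = 0.01121 mol
Let x = n(LiOH), y = n(NaOH).
Titrant: 1x + 1y = 0.01121;  mass: 23.95x + 40.00y = 0.3511
Solving, x = 6.058 × 10^-3 mol, y = 5.150 × 10^-3 mol
mass of LiOH = 6.058 × 10^-3 × 23.95 = 0.1451 g
% LiOH = 0.1451 / 0.3511 × 100 = 41.32 %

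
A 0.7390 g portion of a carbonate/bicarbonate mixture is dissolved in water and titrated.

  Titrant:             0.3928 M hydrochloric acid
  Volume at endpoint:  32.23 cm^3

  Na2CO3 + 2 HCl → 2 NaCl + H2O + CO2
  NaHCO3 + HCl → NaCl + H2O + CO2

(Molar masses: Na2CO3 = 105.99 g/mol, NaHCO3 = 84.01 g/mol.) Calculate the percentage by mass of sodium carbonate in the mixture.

n(HCl) = 0.03223 × 0.3928 = 0.01266 mol
Let x = n(Na2CO3), y = n(NaHCO3).
Titrant: 2x + 1y = 0.01266;  mass: 105.99x + 84.01y = 0.7390
Solving, x = 5.232 × 10^-3 mol, y = 2.195 × 10^-3 mol
mass of Na2CO3 = 5.232 × 10^-3 × 105.99 = 0.5546 g
% Na2CO3 = 0.5546 / 0.7390 × 100 = 75.04 %

75.04 %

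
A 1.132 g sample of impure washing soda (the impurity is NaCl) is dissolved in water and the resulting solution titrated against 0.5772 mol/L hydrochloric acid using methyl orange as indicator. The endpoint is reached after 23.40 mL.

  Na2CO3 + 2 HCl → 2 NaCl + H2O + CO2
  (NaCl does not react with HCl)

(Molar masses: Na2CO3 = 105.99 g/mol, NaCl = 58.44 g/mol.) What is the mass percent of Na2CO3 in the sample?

n(HCl) = 0.02340 × 0.5772 = 0.01351 mol
Let x = n(Na2CO3), y = n(NaCl).
Titrant: 2x = 0.01351;  mass: 105.99x + 58.44y = 1.132
Solving, x = 6.753 × 10^-3 mol, y = 7.122 × 10^-3 mol
mass of Na2CO3 = 6.753 × 10^-3 × 105.99 = 0.7158 g
% Na2CO3 = 0.7158 / 1.132 × 100 = 63.23 %

63.23 %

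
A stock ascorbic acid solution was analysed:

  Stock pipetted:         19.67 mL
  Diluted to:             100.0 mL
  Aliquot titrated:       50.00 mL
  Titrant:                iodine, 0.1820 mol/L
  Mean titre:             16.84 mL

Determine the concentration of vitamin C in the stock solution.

C6H8O6 + I2 → C6H6O6 + 2 HI
n(I2) = 0.01684 × 0.1820 = 3.065 × 10^-3 mol
n(C6H8O6) in the aliquot = 3.065 × 10^-3 mol (1:1 ratio)
[C6H8O6]_dilute = 3.065 × 10^-3 / 0.05000 = 0.06130 mol/L
Dilution factor = 100.0 / 19.67 = 5.084
[C6H8O6]_stock = 0.06130 × 5.084 = 0.3116 mol/L

0.3116 mol/L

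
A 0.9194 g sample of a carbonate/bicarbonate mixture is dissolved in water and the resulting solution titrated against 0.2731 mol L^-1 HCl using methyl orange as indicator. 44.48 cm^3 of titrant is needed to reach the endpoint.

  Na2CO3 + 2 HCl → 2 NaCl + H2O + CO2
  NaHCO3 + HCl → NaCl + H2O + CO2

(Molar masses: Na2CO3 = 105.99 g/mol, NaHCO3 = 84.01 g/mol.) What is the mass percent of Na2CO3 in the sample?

n(HCl) = 0.04448 × 0.2731 = 0.01215 mol
Let x = n(Na2CO3), y = n(NaHCO3).
Titrant: 2x + 1y = 0.01215;  mass: 105.99x + 84.01y = 0.9194
Solving, x = 1.630 × 10^-3 mol, y = 8.887 × 10^-3 mol
mass of Na2CO3 = 1.630 × 10^-3 × 105.99 = 0.1728 g
% Na2CO3 = 0.1728 / 0.9194 × 100 = 18.79 %

18.79 %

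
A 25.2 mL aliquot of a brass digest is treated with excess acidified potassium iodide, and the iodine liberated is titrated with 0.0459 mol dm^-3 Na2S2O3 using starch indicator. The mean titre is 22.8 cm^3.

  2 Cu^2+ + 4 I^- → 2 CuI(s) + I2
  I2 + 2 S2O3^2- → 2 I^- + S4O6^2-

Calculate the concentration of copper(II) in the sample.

0.0415 mol/L

n(S2O3^2-) = 0.0228 × 0.0459 = 1.05 × 10^-3 mol
n(I2) = n(S2O3^2-)/2 = 5.23 × 10^-4 mol
From the 2:1 ratio, n(Cu2+) in the aliquot = 2/1 × 5.23 × 10^-4 = 1.05 × 10^-3 mol
[Cu2+] = 1.05 × 10^-3 / 0.0252 = 0.0415 mol/L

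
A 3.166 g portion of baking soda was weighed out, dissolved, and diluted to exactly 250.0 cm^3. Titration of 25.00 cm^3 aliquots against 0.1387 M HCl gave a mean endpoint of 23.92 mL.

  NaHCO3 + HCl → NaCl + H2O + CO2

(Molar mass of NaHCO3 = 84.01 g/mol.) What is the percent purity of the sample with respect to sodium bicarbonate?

n(HCl) per titration = 0.02392 × 0.1387 = 3.318 × 10^-3 mol
n(NaHCO3) in each aliquot = 3.318 × 10^-3 mol (1:1 ratio)
n(NaHCO3) in the whole flask = 3.318 × 10^-3 × 250.0/25.00 = 0.03318 mol
mass of NaHCO3 = 0.03318 × 84.01 = 2.787 g
% NaHCO3 = 2.787 / 3.166 × 100 = 88.04 %

88.04 %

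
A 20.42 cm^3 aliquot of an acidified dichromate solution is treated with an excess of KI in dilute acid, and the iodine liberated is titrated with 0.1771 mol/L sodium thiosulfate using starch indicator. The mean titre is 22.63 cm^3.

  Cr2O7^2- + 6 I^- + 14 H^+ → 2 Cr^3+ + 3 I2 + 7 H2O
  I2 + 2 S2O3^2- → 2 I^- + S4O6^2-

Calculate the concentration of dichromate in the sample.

n(S2O3^2-) = 0.02263 × 0.1771 = 4.008 × 10^-3 mol
n(I2) = n(S2O3^2-)/2 = 2.004 × 10^-3 mol
From the 1:3 ratio, n(Cr2O7^2-) in the aliquot = 1/3 × 2.004 × 10^-3 = 6.680 × 10^-4 mol
[Cr2O7^2-] = 6.680 × 10^-4 / 0.02042 = 0.03271 mol/L

0.03271 mol/L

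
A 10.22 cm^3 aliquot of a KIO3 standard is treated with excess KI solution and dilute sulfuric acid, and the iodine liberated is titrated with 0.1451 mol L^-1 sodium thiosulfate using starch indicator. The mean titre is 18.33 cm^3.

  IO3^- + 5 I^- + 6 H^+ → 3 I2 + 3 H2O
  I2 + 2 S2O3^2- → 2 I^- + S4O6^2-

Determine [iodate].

n(S2O3^2-) = 0.01833 × 0.1451 = 2.660 × 10^-3 mol
n(I2) = n(S2O3^2-)/2 = 1.330 × 10^-3 mol
From the 1:3 ratio, n(IO3^-) in the aliquot = 1/3 × 1.330 × 10^-3 = 4.433 × 10^-4 mol
[IO3^-] = 4.433 × 10^-4 / 0.01022 = 0.04337 mol/L

0.04337 mol/L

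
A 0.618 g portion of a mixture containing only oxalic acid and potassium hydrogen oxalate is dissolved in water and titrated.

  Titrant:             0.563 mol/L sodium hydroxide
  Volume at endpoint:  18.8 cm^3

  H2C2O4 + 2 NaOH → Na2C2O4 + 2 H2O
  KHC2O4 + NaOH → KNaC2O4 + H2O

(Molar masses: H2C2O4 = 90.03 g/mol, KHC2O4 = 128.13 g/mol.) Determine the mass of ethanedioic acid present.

n(NaOH) = 0.0188 × 0.563 = 0.0106 mol
Let x = n(H2C2O4), y = n(KHC2O4).
Titrant: 2x + 1y = 0.0106;  mass: 90.03x + 128.13y = 0.618
Solving, x = 4.44 × 10^-3 mol, y = 1.70 × 10^-3 mol
mass of H2C2O4 = 4.44 × 10^-3 × 90.03 = 0.400 g

0.400 g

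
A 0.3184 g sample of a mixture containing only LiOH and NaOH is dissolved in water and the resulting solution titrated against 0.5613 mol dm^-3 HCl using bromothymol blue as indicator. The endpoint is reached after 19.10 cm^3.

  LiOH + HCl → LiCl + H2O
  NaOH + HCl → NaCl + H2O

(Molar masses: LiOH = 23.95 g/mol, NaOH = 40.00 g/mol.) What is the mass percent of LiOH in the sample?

51.76 %

n(HCl) = 0.01910 × 0.5613 = 0.01072 mol
Let x = n(LiOH), y = n(NaOH).
Titrant: 1x + 1y = 0.01072;  mass: 23.95x + 40.00y = 0.3184
Solving, x = 6.881 × 10^-3 mol, y = 3.840 × 10^-3 mol
mass of LiOH = 6.881 × 10^-3 × 23.95 = 0.1648 g
% LiOH = 0.1648 / 0.3184 × 100 = 51.76 %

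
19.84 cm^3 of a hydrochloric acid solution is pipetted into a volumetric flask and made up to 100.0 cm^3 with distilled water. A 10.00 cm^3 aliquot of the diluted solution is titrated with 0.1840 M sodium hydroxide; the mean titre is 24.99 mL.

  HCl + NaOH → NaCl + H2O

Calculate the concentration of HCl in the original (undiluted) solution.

2.318 M

n(NaOH) = 0.02499 × 0.1840 = 4.598 × 10^-3 mol
n(HCl) in the aliquot = 4.598 × 10^-3 mol (1:1 ratio)
[HCl]_dilute = 4.598 × 10^-3 / 0.01000 = 0.4598 mol/L
Dilution factor = 100.0 / 19.84 = 5.040
[HCl]_stock = 0.4598 × 5.040 = 2.318 mol/L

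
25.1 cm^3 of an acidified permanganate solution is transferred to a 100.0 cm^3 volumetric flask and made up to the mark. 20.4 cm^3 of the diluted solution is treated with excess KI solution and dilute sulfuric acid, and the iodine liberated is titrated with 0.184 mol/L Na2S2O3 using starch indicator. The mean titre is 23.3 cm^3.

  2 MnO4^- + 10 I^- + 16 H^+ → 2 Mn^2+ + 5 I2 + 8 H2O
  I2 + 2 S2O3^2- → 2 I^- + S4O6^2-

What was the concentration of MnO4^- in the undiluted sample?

n(S2O3^2-) = 0.0233 × 0.184 = 4.29 × 10^-3 mol
n(I2) = n(S2O3^2-)/2 = 2.14 × 10^-3 mol
From the 2:5 ratio, n(MnO4^-) in the aliquot = 2/5 × 2.14 × 10^-3 = 8.57 × 10^-4 mol
[MnO4^-]_dilute = 8.57 × 10^-4 / 0.0204 = 0.0420 mol/L
[MnO4^-]_original = 0.0420 × 100.0/25.1 = 0.167 mol/L

0.167 mol/L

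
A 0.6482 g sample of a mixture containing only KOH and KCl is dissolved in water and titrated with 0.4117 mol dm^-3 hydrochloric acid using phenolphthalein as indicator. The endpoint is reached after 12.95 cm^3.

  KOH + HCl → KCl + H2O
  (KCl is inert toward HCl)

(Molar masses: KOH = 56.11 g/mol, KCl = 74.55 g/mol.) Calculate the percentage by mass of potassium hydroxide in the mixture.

n(HCl) = 0.01295 × 0.4117 = 5.332 × 10^-3 mol
Let x = n(KOH), y = n(KCl).
Titrant: 1x = 5.332 × 10^-3;  mass: 56.11x + 74.55y = 0.6482
Solving, x = 5.332 × 10^-3 mol, y = 4.682 × 10^-3 mol
mass of KOH = 5.332 × 10^-3 × 56.11 = 0.2992 g
% KOH = 0.2992 / 0.6482 × 100 = 46.15 %

46.15 %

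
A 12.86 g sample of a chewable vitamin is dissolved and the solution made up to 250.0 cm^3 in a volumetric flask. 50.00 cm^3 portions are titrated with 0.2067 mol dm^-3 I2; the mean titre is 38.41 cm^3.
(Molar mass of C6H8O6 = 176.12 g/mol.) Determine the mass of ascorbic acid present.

6.991 g

C6H8O6 + I2 → C6H6O6 + 2 HI
n(I2) per titration = 0.03841 × 0.2067 = 7.939 × 10^-3 mol
n(C6H8O6) in each aliquot = 7.939 × 10^-3 mol (1:1 ratio)
n(C6H8O6) in the whole flask = 7.939 × 10^-3 × 250.0/50.00 = 0.03970 mol
mass of C6H8O6 = 0.03970 × 176.12 = 6.991 g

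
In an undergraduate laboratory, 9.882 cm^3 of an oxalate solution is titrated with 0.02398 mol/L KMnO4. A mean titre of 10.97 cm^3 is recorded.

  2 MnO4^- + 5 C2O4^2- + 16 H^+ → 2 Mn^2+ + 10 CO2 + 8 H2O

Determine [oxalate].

0.06655 mol/L

n(KMnO4) = 0.01097 L × 0.02398 mol/L = 2.631 × 10^-4 mol
From the 5:2 mole ratio, n(C2O4^2-) = 5/2 × 2.631 × 10^-4 = 6.577 × 10^-4 mol
[C2O4^2-] = 6.577 × 10^-4 mol / 0.009882 L = 0.06655 mol/L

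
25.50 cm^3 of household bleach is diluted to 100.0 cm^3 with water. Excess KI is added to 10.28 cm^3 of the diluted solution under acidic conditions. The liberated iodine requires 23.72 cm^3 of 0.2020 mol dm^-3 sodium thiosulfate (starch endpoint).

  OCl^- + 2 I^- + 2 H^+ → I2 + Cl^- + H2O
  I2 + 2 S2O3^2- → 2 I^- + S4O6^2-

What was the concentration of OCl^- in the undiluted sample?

0.9139 mol/L

n(S2O3^2-) = 0.02372 × 0.2020 = 4.791 × 10^-3 mol
n(I2) = n(S2O3^2-)/2 = 2.396 × 10^-3 mol
n(OCl^-) in the aliquot = 2.396 × 10^-3 mol (1:1 ratio)
[OCl^-]_dilute = 2.396 × 10^-3 / 0.01028 = 0.2330 mol/L
[OCl^-]_original = 0.2330 × 100.0/25.50 = 0.9139 mol/L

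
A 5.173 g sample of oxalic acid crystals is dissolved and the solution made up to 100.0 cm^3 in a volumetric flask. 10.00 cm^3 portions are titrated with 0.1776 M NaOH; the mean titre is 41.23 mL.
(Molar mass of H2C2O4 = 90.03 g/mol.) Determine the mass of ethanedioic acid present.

3.296 g

H2C2O4 + 2 NaOH → Na2C2O4 + 2 H2O
n(NaOH) per titration = 0.04123 × 0.1776 = 7.322 × 10^-3 mol
From the 1:2 ratio, n(H2C2O4) in each aliquot = 1/2 × 7.322 × 10^-3 = 3.661 × 10^-3 mol
n(H2C2O4) in the whole flask = 3.661 × 10^-3 × 100.0/10.00 = 0.03661 mol
mass of H2C2O4 = 0.03661 × 90.03 = 3.296 g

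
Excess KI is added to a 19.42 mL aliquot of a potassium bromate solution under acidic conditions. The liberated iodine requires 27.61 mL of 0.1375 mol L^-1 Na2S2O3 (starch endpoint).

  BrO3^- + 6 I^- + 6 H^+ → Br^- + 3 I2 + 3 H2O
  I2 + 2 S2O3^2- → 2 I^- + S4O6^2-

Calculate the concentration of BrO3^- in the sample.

n(S2O3^2-) = 0.02761 × 0.1375 = 3.796 × 10^-3 mol
n(I2) = n(S2O3^2-)/2 = 1.898 × 10^-3 mol
From the 1:3 ratio, n(BrO3^-) in the aliquot = 1/3 × 1.898 × 10^-3 = 6.327 × 10^-4 mol
[BrO3^-] = 6.327 × 10^-4 / 0.01942 = 0.03258 mol/L

0.03258 mol/L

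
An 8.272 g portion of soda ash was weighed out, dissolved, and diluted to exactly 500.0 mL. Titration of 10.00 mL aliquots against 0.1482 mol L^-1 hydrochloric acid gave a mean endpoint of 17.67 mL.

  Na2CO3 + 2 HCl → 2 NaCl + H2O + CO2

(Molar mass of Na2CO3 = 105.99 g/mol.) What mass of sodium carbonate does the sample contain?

n(HCl) per titration = 0.01767 × 0.1482 = 2.619 × 10^-3 mol
From the 1:2 ratio, n(Na2CO3) in each aliquot = 1/2 × 2.619 × 10^-3 = 1.309 × 10^-3 mol
n(Na2CO3) in the whole flask = 1.309 × 10^-3 × 500.0/10.00 = 0.06547 mol
mass of Na2CO3 = 0.06547 × 105.99 = 6.939 g

6.939 g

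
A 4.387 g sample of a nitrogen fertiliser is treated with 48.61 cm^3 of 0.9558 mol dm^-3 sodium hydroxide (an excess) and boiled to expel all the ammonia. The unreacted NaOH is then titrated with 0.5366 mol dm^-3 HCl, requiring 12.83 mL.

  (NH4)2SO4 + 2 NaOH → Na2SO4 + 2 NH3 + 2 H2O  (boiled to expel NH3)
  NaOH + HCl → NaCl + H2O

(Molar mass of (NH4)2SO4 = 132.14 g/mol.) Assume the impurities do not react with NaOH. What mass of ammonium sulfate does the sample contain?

2.615 g

n(NaOH) added = 0.04861 × 0.9558 = 0.04646 mol
n(HCl) used in back-titration = 0.01283 × 0.5366 = 6.885 × 10^-3 mol
n(NaOH) left over = 6.885 × 10^-3 mol (1:1 ratio)
n(NaOH) consumed by analyte = 0.04646 − 6.885 × 10^-3 = 0.03958 mol
From the 1:2 ratio, n((NH4)2SO4) = 1/2 × 0.03958 = 0.01979 mol
mass of (NH4)2SO4 = 0.01979 × 132.14 = 2.615 g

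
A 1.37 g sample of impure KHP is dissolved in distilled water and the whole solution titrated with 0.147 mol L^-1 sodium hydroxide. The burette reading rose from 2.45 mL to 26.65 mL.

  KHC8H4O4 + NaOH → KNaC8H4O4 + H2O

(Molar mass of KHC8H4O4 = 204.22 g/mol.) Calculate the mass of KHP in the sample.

0.726 g

n(NaOH) = 0.0242 L × 0.147 mol/L = 3.56 × 10^-3 mol
n(KHC8H4O4) = 3.56 × 10^-3 mol (1:1 ratio)
mass of KHC8H4O4 = 3.56 × 10^-3 × 204.22 g/mol = 0.726 g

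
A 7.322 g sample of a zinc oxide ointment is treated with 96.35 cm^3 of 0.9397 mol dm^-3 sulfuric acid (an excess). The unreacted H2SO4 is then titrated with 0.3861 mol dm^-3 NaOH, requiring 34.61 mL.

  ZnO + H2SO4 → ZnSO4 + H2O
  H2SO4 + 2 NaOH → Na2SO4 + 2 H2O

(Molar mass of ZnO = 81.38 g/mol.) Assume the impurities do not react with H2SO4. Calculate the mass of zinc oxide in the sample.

n(H2SO4) added = 0.09635 × 0.9397 = 0.09054 mol
n(NaOH) used in back-titration = 0.03461 × 0.3861 = 0.01336 mol
From the 1:2 ratio, n(H2SO4) left over = 1/2 × 0.01336 = 6.681 × 10^-3 mol
n(H2SO4) consumed by analyte = 0.09054 − 6.681 × 10^-3 = 0.08386 mol
n(ZnO) = 0.08386 mol (1:1 ratio)
mass of ZnO = 0.08386 × 81.38 = 6.824 g

6.824 g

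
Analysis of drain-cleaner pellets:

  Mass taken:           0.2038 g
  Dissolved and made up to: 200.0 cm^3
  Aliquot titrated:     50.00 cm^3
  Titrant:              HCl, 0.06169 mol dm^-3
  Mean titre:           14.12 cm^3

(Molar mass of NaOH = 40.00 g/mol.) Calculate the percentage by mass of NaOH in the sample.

68.39 %

NaOH + HCl → NaCl + H2O
n(HCl) per titration = 0.01412 × 0.06169 = 8.711 × 10^-4 mol
n(NaOH) in each aliquot = 8.711 × 10^-4 mol (1:1 ratio)
n(NaOH) in the whole flask = 8.711 × 10^-4 × 200.0/50.00 = 3.484 × 10^-3 mol
mass of NaOH = 3.484 × 10^-3 × 40.00 = 0.1394 g
% NaOH = 0.1394 / 0.2038 × 100 = 68.39 %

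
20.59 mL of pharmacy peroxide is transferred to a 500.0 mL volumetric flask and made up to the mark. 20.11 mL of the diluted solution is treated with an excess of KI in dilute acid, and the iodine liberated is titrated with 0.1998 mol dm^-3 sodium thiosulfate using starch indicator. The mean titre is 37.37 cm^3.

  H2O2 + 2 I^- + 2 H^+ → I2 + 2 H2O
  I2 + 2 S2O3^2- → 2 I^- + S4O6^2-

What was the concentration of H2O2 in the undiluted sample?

n(S2O3^2-) = 0.03737 × 0.1998 = 7.467 × 10^-3 mol
n(I2) = n(S2O3^2-)/2 = 3.733 × 10^-3 mol
n(H2O2) in the aliquot = 3.733 × 10^-3 mol (1:1 ratio)
[H2O2]_dilute = 3.733 × 10^-3 / 0.02011 = 0.1856 mol/L
[H2O2]_original = 0.1856 × 500.0/20.59 = 4.508 mol/L

4.508 mol/L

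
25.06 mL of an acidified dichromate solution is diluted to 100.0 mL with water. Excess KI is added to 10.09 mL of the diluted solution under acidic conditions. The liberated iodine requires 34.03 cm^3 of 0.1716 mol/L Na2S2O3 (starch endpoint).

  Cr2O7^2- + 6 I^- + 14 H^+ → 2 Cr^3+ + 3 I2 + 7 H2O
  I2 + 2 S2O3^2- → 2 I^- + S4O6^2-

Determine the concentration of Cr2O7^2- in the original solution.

0.3849 mol/L

n(S2O3^2-) = 0.03403 × 0.1716 = 5.840 × 10^-3 mol
n(I2) = n(S2O3^2-)/2 = 2.920 × 10^-3 mol
From the 1:3 ratio, n(Cr2O7^2-) in the aliquot = 1/3 × 2.920 × 10^-3 = 9.733 × 10^-4 mol
[Cr2O7^2-]_dilute = 9.733 × 10^-4 / 0.01009 = 0.09646 mol/L
[Cr2O7^2-]_original = 0.09646 × 100.0/25.06 = 0.3849 mol/L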